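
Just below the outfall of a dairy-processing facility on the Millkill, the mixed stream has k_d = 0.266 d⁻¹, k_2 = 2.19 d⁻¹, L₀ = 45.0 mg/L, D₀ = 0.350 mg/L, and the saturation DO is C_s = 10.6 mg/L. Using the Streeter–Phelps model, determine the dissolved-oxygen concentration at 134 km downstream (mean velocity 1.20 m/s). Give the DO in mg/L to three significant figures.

Travel time t = x/v = 134 km / (1.20 m/s) = 134000 m / 1.20 m/s = 111700 s = 1.292 d.
k_d L₀/(k_2−k_d) = 0.266×45.0/(2.19−0.266) = 11.97/1.924 = 6.221 mg/L.
e^(−k_d t) = e^(−0.266×1.292) = 0.7091; e^(−k_2 t) = e^(−2.19×1.292) = 0.05899.
D = 6.221 × (0.7091 − 0.05899) + 0.350 × 0.05899 = 4.044 + 0.02065 = 4.065 mg/L.
DO = C_s − D = 10.6 − 4.065 = 6.535 mg/L.

DO ≈ 6.53 mg/L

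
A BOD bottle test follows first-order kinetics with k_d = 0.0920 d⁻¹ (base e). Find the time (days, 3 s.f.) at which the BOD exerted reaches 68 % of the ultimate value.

t ≈ 12.4 d

y/L₀ = 1 − e^(−k_d t) = 0.68 ⇒ e^(−k_d t) = 0.320
t = −ln(0.320) / 0.0920 = 1.139 / 0.0920 = 12.39 d.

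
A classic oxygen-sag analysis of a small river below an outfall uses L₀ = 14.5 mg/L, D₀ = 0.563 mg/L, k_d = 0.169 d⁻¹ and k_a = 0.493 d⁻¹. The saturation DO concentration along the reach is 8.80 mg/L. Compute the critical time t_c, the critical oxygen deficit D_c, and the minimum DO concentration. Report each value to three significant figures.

t_c ≈ 3.07 d; D_c ≈ 2.96 mg/L; min DO ≈ 5.84 mg/L

At the critical point dD/dt = 0, so k_d L₀ e^(−k_d t) = k_a D. Substituting D(t) from the Streeter–Phelps equation and solving for t gives
t_c = ln[(k_a/k_d)(1 − D₀(k_a−k_d)/(k_d L₀))] / (k_a−k_d).
Here k_a−k_d = 0.3240 d⁻¹ and 1 − D₀(k_a−k_d)/(k_d L₀) = 1 − 0.563×0.3240/(0.169×14.5) = 0.9256, so
t_c = ln(2.917 × 0.9256) / 0.3240 = 0.9933 / 0.3240 = 3.066 d.
D_c = (k_d/k_a) L₀ e^(−k_d t_c) = (0.169/0.493) × 14.5 × e^(−0.169×3.066) = 0.3428 × 14.5 × 0.5957 = 2.961 mg/L.
Minimum DO = C_s − D_c = 8.80 − 2.961 = 5.839 mg/L.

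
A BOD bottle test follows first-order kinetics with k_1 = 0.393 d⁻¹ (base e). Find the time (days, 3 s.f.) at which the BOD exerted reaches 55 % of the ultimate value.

y/L₀ = 1 − e^(−k_1 t) = 0.55 ⇒ e^(−k_1 t) = 0.450
t = −ln(0.450) / 0.393 = 0.7985 / 0.393 = 2.032 d.

t ≈ 2.03 d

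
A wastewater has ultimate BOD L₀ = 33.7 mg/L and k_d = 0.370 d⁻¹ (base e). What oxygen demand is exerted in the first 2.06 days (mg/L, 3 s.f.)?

y ≈ 18.0 mg/L

y_t = L₀(1 − e^(−k_d t)) = 33.7 × (1 − e^(−0.370×2.06))
= 33.7 × (1 − 0.4666) = 33.7 × 0.5334 = 17.97 mg/L.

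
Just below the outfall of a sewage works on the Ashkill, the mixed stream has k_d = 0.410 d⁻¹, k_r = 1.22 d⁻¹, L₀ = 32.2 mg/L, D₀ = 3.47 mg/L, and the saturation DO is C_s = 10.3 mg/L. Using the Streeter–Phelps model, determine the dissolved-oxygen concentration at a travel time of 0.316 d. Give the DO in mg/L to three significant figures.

k_d L₀/(k_r−k_d) = 0.410×32.2/(1.22−0.410) = 13.20/0.8100 = 16.30 mg/L.
e^(−k_d t) = e^(−0.410×0.3160) = 0.8785; e^(−k_r t) = e^(−1.22×0.3160) = 0.6801.
D = 16.30 × (0.8785 − 0.6801) + 3.47 × 0.6801 = 3.233 + 2.360 = 5.593 mg/L.
DO = C_s − D = 10.3 − 5.593 = 4.707 mg/L.

DO ≈ 4.71 mg/L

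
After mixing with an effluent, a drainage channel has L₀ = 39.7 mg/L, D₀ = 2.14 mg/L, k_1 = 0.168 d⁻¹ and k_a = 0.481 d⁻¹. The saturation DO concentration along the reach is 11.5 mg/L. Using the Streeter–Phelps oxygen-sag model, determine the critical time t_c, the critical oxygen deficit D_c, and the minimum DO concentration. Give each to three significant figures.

t_c ≈ 3.02 d; D_c ≈ 8.34 mg/L; min DO ≈ 3.16 mg/L

With k_a/k_1 = 2.863 and 1 − D₀(k_a−k_1)/(k_1 L₀) = 0.8996,
t_c = ln(2.863 × 0.8996) / (0.481 − 0.168) = ln(2.576) / 0.3130 = 0.9461/0.3130 = 3.023 d.
D_c = (k_1/k_a) L₀ e^(−k_1 t_c) = (0.168/0.481) × 39.7 × e^(−0.168×3.023) = 0.3493 × 39.7 × 0.6018 = 8.345 mg/L.
Minimum DO = C_s − D_c = 11.5 − 8.345 = 3.155 mg/L.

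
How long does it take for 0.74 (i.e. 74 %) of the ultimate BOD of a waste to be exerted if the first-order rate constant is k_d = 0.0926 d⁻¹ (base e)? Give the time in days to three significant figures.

y/L₀ = 1 − e^(−k_d t) = 0.74 ⇒ e^(−k_d t) = 0.260
t = −ln(0.260) / 0.0926 = 1.347 / 0.0926 = 14.55 d.

t ≈ 14.5 d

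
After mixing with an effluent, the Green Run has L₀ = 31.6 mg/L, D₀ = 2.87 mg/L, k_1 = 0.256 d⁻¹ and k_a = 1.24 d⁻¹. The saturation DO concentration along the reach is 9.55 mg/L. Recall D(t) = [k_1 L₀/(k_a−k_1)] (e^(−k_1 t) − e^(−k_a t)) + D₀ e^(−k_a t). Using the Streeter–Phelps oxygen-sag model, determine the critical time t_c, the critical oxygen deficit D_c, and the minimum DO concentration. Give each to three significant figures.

t_c ≈ 1.17 d; D_c ≈ 4.84 mg/L; min DO ≈ 4.71 mg/L

t_c = [1/(k_a−k_1)] ln[(k_a/k_1)(1 − D₀(k_a−k_1)/(k_1 L₀))]
= [1/(1.24−0.256)] ln[(1.24/0.256)(1 − 2.87×0.9840/(0.256×31.6))]
= (1/0.9840) ln[4.844 × 0.6509] = 1.016 × ln(3.153) = 1.016 × 1.148 = 1.167 d.
L(t_c) = L₀ e^(−k_1 t_c) = 31.6 × 0.7418 = 23.44 mg/L, and at the critical point k_a D_c = k_1 L, so D_c = (0.256/1.24) × 23.44 = 4.839 mg/L.
Minimum DO = C_s − D_c = 9.55 − 4.839 = 4.711 mg/L.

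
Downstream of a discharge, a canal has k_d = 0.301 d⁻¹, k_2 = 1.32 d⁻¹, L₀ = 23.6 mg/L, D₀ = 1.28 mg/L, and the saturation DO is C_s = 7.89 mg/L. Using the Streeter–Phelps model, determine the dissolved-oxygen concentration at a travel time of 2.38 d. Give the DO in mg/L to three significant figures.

DO ≈ 4.73 mg/L

k_d L₀/(k_2−k_d) = 0.301×23.6/(1.32−0.301) = 7.104/1.019 = 6.971 mg/L.
e^(−k_d t) = e^(−0.301×2.380) = 0.4885; e^(−k_2 t) = e^(−1.32×2.380) = 0.04321.
D = 6.971 × (0.4885 − 0.04321) + 1.28 × 0.04321 = 3.104 + 0.05531 = 3.160 mg/L.
DO = C_s − D = 7.89 − 3.160 = 4.730 mg/L.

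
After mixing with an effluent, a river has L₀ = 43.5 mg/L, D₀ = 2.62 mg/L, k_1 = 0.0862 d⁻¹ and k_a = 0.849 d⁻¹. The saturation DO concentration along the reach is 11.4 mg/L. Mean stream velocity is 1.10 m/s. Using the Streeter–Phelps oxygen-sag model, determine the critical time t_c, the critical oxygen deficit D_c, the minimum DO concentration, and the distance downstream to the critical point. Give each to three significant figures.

t_c ≈ 2.00 d; D_c ≈ 3.72 mg/L; min DO ≈ 7.68 mg/L; x_c ≈ 190 km

t_c = [1/(k_a−k_1)] ln[(k_a/k_1)(1 − D₀(k_a−k_1)/(k_1 L₀))]
= [1/(0.849−0.0862)] ln[(0.849/0.0862)(1 − 2.62×0.7628/(0.0862×43.5))]
= (1/0.7628) ln[9.849 × 0.4670] = 1.311 × ln(4.600) = 1.311 × 1.526 = 2.001 d.
D_c = (k_1/k_a) L₀ e^(−k_1 t_c) = (0.0862/0.849) × 43.5 × e^(−0.0862×2.001) = 0.1015 × 43.5 × 0.8416 = 3.717 mg/L.
Minimum DO = C_s − D_c = 11.4 − 3.717 = 7.683 mg/L.
x_c = v t_c = 1.10 m/s × 2.001 d × 86400 s/d = 190100 m ≈ 190 km.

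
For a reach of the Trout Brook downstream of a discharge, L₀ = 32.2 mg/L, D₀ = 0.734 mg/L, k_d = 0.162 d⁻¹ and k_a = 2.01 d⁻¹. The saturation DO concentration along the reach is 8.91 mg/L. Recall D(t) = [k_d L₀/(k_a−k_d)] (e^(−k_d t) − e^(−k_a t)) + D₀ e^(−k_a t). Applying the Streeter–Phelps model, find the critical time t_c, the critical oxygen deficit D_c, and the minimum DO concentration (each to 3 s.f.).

t_c = [1/(k_a−k_d)] ln[(k_a/k_d)(1 − D₀(k_a−k_d)/(k_d L₀))]
= [1/(2.01−0.162)] ln[(2.01/0.162)(1 − 0.734×1.848/(0.162×32.2))]
= (1/1.848) ln[12.41 × 0.7400] = 0.5411 × ln(9.181) = 0.5411 × 2.217 = 1.200 d.
D_c = (k_d/k_a) L₀ e^(−k_d t_c) = (0.162/2.01) × 32.2 × e^(−0.162×1.200) = 0.08060 × 32.2 × 0.8234 = 2.137 mg/L.
Minimum DO = C_s − D_c = 8.91 − 2.137 = 6.773 mg/L.

t_c ≈ 1.20 d; D_c ≈ 2.14 mg/L; min DO ≈ 6.77 mg/L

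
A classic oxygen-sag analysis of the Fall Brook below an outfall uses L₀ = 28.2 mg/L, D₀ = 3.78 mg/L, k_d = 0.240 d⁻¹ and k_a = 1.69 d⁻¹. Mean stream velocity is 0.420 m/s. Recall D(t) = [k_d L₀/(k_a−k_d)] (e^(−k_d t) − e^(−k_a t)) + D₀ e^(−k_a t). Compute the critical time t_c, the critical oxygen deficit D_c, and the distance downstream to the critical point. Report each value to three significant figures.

t_c ≈ 0.201 d; D_c ≈ 3.82 mg/L; x_c ≈ 7.31 km

At the critical point dD/dt = 0, so k_d L₀ e^(−k_d t) = k_a D. Substituting D(t) from the Streeter–Phelps equation and solving for t gives
t_c = ln[(k_a/k_d)(1 − D₀(k_a−k_d)/(k_d L₀))] / (k_a−k_d).
Here k_a−k_d = 1.450 d⁻¹ and 1 − D₀(k_a−k_d)/(k_d L₀) = 1 − 3.78×1.450/(0.240×28.2) = 0.1902, so
t_c = ln(7.042 × 0.1902) / 1.450 = 0.2920 / 1.450 = 0.2013 d.
D_c = (k_d/k_a) L₀ e^(−k_d t_c) = (0.240/1.69) × 28.2 × e^(−0.240×0.2013) = 0.1420 × 28.2 × 0.9528 = 3.816 mg/L.
x_c = v t_c = 0.420 m/s × 0.2013 d × 86400 s/d = 7306 m ≈ 7.31 km.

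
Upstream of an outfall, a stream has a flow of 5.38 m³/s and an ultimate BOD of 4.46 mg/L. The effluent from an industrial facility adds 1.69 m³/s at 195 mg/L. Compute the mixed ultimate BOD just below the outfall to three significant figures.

Flow-weighted mixing: C = (Q_r C_r + Q_w C_w)/(Q_r + Q_w)
= (5.38×4.46 + 1.69×195)/(5.38 + 1.69) = 353.5/7.070 = 50.01 mg/L.

50.0 mg/L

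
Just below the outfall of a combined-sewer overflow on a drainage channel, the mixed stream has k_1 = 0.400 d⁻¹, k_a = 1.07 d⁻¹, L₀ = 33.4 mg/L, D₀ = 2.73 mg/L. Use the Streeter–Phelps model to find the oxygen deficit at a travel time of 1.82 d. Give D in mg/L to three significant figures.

k_1 L₀/(k_a−k_1) = 0.400×33.4/(1.07−0.400) = 13.36/0.6700 = 19.94 mg/L.
e^(−k_1 t) = e^(−0.400×1.820) = 0.4829; e^(−k_a t) = e^(−1.07×1.820) = 0.1426.
D = 19.94 × (0.4829 − 0.1426) + 2.73 × 0.1426 = 6.784 + 0.3894 = 7.174 mg/L.

D ≈ 7.17 mg/L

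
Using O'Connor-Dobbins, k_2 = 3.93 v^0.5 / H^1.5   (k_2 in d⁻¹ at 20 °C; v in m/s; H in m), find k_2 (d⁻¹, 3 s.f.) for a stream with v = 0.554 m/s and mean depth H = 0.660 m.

k_2 = 3.93 × 0.554^0.5 / 0.660^1.5 = 3.93 × 0.7443 / 0.5362 = 5.455 d⁻¹.

k_2 ≈ 5.46 d⁻¹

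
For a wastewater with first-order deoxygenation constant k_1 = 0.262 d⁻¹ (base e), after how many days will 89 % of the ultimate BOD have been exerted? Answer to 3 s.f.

t ≈ 8.42 d

y/L₀ = 1 − e^(−k_1 t) = 0.89 ⇒ e^(−k_1 t) = 0.110
t = −ln(0.110) / 0.262 = 2.207 / 0.262 = 8.425 d.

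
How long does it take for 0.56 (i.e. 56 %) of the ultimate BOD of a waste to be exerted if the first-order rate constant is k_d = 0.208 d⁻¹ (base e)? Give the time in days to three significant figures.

t ≈ 3.95 d

y/L₀ = 1 − e^(−k_d t) = 0.56 ⇒ e^(−k_d t) = 0.440
t = −ln(0.440) / 0.208 = 0.8210 / 0.208 = 3.947 d.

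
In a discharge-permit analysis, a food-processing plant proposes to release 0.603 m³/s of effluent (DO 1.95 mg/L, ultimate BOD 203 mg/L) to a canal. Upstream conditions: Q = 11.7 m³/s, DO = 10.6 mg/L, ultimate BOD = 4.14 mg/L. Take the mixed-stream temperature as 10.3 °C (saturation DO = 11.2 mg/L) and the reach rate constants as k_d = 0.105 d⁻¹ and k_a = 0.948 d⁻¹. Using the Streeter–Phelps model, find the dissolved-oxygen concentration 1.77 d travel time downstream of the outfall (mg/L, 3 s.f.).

Mixed DO = (11.7×10.6 + 0.603×1.95)/(11.7+0.603) = 125.2/12.30 = 10.18 mg/L.
Mixed L₀ = (11.7×4.14 + 0.603×203)/(12.30) = 170.8/12.30 = 13.89 mg/L.
Initial deficit D₀ = C_s − DO₀ = 11.2 − 10.18 = 1.024 mg/L.
D(1.77) = [0.105×13.89/(0.948−0.105)](e^(−0.105×1.77) − e^(−0.948×1.77)) + 1.024 e^(−0.948×1.77)
= 1.730 × (0.8304 − 0.1868) + 1.024 × 0.1868 = 1.305 mg/L.
DO = 11.2 − 1.305 = 9.895 mg/L.

DO ≈ 9.90 mg/L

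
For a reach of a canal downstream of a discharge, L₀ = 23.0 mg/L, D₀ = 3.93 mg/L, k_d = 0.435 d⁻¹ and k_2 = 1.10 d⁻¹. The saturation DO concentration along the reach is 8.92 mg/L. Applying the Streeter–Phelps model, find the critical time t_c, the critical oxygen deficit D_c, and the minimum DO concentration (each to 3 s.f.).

With k_2/k_d = 2.529 and 1 − D₀(k_2−k_d)/(k_d L₀) = 0.7388,
t_c = ln(2.529 × 0.7388) / (1.10 − 0.435) = ln(1.868) / 0.6650 = 0.6250/0.6650 = 0.9398 d.
D_c = (k_d/k_2) L₀ e^(−k_d t_c) = (0.435/1.10) × 23.0 × e^(−0.435×0.9398) = 0.3955 × 23.0 × 0.6644 = 6.043 mg/L.
Minimum DO = C_s − D_c = 8.92 − 6.043 = 2.877 mg/L.

t_c ≈ 0.940 d; D_c ≈ 6.04 mg/L; min DO ≈ 2.88 mg/L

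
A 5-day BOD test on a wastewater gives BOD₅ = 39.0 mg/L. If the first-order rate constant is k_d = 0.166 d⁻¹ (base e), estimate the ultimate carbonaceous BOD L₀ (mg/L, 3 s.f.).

L₀ ≈ 69.2 mg/L

BOD₅ = L₀(1 − e^(−5k_d)) ⇒ L₀ = BOD₅ / (1 − e^(−5×0.166))
= 39.0 / (1 − 0.4360) = 39.0 / 0.5640 = 69.15 mg/L.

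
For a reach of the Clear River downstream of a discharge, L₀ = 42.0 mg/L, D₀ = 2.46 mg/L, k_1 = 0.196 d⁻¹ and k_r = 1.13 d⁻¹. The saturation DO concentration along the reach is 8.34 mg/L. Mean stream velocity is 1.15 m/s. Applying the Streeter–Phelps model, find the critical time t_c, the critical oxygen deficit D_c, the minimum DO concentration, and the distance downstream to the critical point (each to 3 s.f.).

t_c = [1/(k_r−k_1)] ln[(k_r/k_1)(1 − D₀(k_r−k_1)/(k_1 L₀))]
= [1/(1.13−0.196)] ln[(1.13/0.196)(1 − 2.46×0.9340/(0.196×42.0))]
= (1/0.9340) ln[5.765 × 0.7209] = 1.071 × ln(4.156) = 1.071 × 1.425 = 1.525 d.
D_c = (k_1/k_r) L₀ e^(−k_1 t_c) = (0.196/1.13) × 42.0 × e^(−0.196×1.525) = 0.1735 × 42.0 × 0.7416 = 5.402 mg/L.
Minimum DO = C_s − D_c = 8.34 − 5.402 = 2.938 mg/L.
x_c = v t_c = 1.15 m/s × 1.525 d × 86400 s/d = 151500 m ≈ 152 km.

t_c ≈ 1.53 d; D_c ≈ 5.40 mg/L; min DO ≈ 2.94 mg/L; x_c ≈ 152 km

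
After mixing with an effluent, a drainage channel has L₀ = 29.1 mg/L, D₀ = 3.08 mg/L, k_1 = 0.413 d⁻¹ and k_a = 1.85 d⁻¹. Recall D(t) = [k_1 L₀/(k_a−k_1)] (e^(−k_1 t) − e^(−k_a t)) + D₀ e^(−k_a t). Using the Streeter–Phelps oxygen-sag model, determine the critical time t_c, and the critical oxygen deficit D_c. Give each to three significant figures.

With k_a/k_1 = 4.479 and 1 − D₀(k_a−k_1)/(k_1 L₀) = 0.6317,
t_c = ln(4.479 × 0.6317) / (1.85 − 0.413) = ln(2.830) / 1.437 = 1.040/1.437 = 0.7239 d.
L(t_c) = L₀ e^(−k_1 t_c) = 29.1 × 0.7416 = 21.58 mg/L, and at the critical point k_a D_c = k_1 L, so D_c = (0.413/1.85) × 21.58 = 4.818 mg/L.

t_c ≈ 0.724 d; D_c ≈ 4.82 mg/L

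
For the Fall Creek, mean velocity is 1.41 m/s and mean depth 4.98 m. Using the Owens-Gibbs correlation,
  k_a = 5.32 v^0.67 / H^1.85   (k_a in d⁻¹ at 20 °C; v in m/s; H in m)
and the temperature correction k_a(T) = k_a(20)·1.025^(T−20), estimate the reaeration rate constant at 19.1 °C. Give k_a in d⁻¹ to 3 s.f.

k_a(20) = 5.32 × 1.41^0.67 / 4.98^1.85 = 5.32 × 1.259 / 19.49 = 0.3436 d⁻¹.
k_a(19.1) = 0.3436 × 1.025^(19.1−20) = 0.3436 × 0.9780 = 0.3360 d⁻¹.

k_a ≈ 0.336 d⁻¹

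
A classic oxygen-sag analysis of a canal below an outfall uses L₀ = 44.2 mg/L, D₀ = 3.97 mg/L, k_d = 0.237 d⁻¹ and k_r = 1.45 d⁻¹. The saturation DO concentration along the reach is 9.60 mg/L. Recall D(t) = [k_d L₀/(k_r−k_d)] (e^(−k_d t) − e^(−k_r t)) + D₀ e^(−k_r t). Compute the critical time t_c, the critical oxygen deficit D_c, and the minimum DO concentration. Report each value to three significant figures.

t_c ≈ 0.986 d; D_c ≈ 5.72 mg/L; min DO ≈ 3.88 mg/L

At the critical point dD/dt = 0, so k_d L₀ e^(−k_d t) = k_r D. Substituting D(t) from the Streeter–Phelps equation and solving for t gives
t_c = ln[(k_r/k_d)(1 − D₀(k_r−k_d)/(k_d L₀))] / (k_r−k_d).
Here k_r−k_d = 1.213 d⁻¹ and 1 − D₀(k_r−k_d)/(k_d L₀) = 1 − 3.97×1.213/(0.237×44.2) = 0.5403, so
t_c = ln(6.118 × 0.5403) / 1.213 = 1.196 / 1.213 = 0.9857 d.
L(t_c) = L₀ e^(−k_d t_c) = 44.2 × 0.7917 = 34.99 mg/L, and at the critical point k_r D_c = k_d L, so D_c = (0.237/1.45) × 34.99 = 5.719 mg/L.
Minimum DO = C_s − D_c = 9.60 − 5.719 = 3.881 mg/L.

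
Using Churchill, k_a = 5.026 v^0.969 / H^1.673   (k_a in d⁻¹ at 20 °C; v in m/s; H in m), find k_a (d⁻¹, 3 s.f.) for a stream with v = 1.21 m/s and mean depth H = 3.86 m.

k_a = 5.026 × 1.21^0.969 / 3.86^1.673 = 5.026 × 1.203 / 9.580 = 0.6311 d⁻¹.

k_a ≈ 0.631 d⁻¹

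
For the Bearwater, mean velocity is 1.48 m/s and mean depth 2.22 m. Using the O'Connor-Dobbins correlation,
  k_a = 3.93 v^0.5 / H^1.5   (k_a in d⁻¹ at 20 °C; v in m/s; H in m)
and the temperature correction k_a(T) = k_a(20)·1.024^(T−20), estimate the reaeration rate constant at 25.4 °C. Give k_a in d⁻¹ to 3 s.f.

k_a ≈ 1.64 d⁻¹

k_a(20) = 3.93 × 1.48^0.5 / 2.22^1.5 = 3.93 × 1.217 / 3.308 = 1.445 d⁻¹.
k_a(25.4) = 1.445 × 1.024^(25.4−20) = 1.445 × 1.137 = 1.643 d⁻¹.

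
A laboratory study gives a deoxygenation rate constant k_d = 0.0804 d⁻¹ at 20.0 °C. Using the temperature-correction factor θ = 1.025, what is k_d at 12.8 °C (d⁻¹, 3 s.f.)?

k_d(T₂) = k_d(T₁) · θ^(T₂−T₁) = 0.0804 × 1.025^(12.8−20.0)
= 0.0804 × 1.025^-7.20 = 0.0804 × 0.8371 = 0.06730 d⁻¹.

k_d ≈ 0.0673 d⁻¹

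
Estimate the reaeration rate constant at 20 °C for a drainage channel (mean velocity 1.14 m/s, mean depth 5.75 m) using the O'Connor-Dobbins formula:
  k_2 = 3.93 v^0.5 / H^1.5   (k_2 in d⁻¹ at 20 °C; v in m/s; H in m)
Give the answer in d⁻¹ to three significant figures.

k_2 = 3.93 × 1.14^0.5 / 5.75^1.5 = 3.93 × 1.068 / 13.79 = 0.3043 d⁻¹.

k_2 ≈ 0.304 d⁻¹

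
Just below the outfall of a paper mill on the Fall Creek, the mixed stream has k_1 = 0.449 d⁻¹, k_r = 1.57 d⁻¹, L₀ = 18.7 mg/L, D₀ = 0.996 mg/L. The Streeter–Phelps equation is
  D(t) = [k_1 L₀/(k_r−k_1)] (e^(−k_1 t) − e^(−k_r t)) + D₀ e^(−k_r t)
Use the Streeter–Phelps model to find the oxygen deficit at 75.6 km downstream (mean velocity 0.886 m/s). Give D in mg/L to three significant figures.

Travel time t = x/v = 75.6 km / (0.886 m/s) = 75600 m / 0.886 m/s = 85330 s = 0.9876 d.
k_1 L₀/(k_r−k_1) = 0.449×18.7/(1.57−0.449) = 8.396/1.121 = 7.490 mg/L.
e^(−k_1 t) = e^(−0.449×0.9876) = 0.6418; e^(−k_r t) = e^(−1.57×0.9876) = 0.2121.
D = 7.490 × (0.6418 − 0.2121) + 0.996 × 0.2121 = 3.218 + 0.2113 = 3.430 mg/L.

D ≈ 3.43 mg/L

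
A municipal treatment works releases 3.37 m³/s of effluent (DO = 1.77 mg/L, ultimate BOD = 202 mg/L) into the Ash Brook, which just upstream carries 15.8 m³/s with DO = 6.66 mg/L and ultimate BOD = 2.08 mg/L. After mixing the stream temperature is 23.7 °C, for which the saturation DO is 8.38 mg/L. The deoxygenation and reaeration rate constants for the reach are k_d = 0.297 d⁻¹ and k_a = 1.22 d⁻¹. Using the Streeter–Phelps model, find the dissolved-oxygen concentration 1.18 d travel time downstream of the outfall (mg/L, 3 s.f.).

Mixed DO = (15.8×6.66 + 3.37×1.77)/(15.8+3.37) = 111.2/19.17 = 5.800 mg/L.
Mixed L₀ = (15.8×2.08 + 3.37×202)/(19.17) = 713.6/19.17 = 37.23 mg/L.
Initial deficit D₀ = C_s − DO₀ = 8.38 − 5.800 = 2.580 mg/L.
D(1.18) = [0.297×37.23/(1.22−0.297)](e^(−0.297×1.18) − e^(−1.22×1.18)) + 2.580 e^(−1.22×1.18)
= 11.98 × (0.7044 − 0.2370) + 2.580 × 0.2370 = 6.209 mg/L.
DO = 8.38 − 6.209 = 2.171 mg/L.

DO ≈ 2.17 mg/L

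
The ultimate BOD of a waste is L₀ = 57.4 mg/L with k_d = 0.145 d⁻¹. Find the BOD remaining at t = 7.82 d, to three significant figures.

L_t = L₀ e^(−k_d t) = 57.4 × e^(−0.145×7.82) = 57.4 × 0.3218 = 18.47 mg/L.

L ≈ 18.5 mg/L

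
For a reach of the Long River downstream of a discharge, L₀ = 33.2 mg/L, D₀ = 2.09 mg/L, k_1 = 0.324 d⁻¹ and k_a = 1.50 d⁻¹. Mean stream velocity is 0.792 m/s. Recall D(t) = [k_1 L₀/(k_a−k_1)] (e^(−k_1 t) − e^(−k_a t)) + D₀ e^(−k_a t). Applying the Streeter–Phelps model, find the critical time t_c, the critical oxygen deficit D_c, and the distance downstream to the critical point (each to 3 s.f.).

t_c ≈ 1.08 d; D_c ≈ 5.05 mg/L; x_c ≈ 74.1 km

At the critical point dD/dt = 0, so k_1 L₀ e^(−k_1 t) = k_a D. Substituting D(t) from the Streeter–Phelps equation and solving for t gives
t_c = ln[(k_a/k_1)(1 − D₀(k_a−k_1)/(k_1 L₀))] / (k_a−k_1).
Here k_a−k_1 = 1.176 d⁻¹ and 1 − D₀(k_a−k_1)/(k_1 L₀) = 1 − 2.09×1.176/(0.324×33.2) = 0.7715, so
t_c = ln(4.630 × 0.7715) / 1.176 = 1.273 / 1.176 = 1.083 d.
L(t_c) = L₀ e^(−k_1 t_c) = 33.2 × 0.7042 = 23.38 mg/L, and at the critical point k_a D_c = k_1 L, so D_c = (0.324/1.50) × 23.38 = 5.050 mg/L.
x_c = v t_c = 0.792 m/s × 1.083 d × 86400 s/d = 74080 m ≈ 74.1 km.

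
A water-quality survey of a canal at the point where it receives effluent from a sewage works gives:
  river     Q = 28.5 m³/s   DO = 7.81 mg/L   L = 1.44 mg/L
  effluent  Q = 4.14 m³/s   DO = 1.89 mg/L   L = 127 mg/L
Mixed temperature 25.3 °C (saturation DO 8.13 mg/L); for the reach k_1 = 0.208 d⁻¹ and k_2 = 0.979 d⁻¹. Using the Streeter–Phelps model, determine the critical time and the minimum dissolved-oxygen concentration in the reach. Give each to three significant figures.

t_c ≈ 1.67 d; minimum DO ≈ 5.52 mg/L

Mixed DO = (28.5×7.81 + 4.14×1.89)/(28.5+4.14) = 230.4/32.64 = 7.059 mg/L.
Mixed L₀ = (28.5×1.44 + 4.14×127)/(32.64) = 566.8/32.64 = 17.37 mg/L.
Initial deficit D₀ = C_s − DO₀ = 8.13 − 7.059 = 1.071 mg/L.
t_c = (1/0.7710) ln[(0.979/0.208)(1 − 1.071×0.7710/(0.208×17.37))] = 1.297 × ln(3.631) = 1.672 d.
D_c = (0.208/0.979) × 17.37 × e^(−0.208×1.672) = 0.2125 × 17.37 × 0.7062 = 2.606 mg/L.
Minimum DO = 8.13 − 2.606 = 5.524 mg/L.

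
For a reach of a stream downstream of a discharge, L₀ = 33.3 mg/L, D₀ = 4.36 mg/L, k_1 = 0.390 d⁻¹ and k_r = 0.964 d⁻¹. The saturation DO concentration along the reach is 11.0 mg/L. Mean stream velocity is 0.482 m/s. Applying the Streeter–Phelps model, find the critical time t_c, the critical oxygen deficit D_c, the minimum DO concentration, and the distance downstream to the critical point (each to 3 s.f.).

With k_r/k_1 = 2.472 and 1 − D₀(k_r−k_1)/(k_1 L₀) = 0.8073,
t_c = ln(2.472 × 0.8073) / (0.964 − 0.390) = ln(1.995) / 0.5740 = 0.6909/0.5740 = 1.204 d.
D_c = (k_1/k_r) L₀ e^(−k_1 t_c) = (0.390/0.964) × 33.3 × e^(−0.390×1.204) = 0.4046 × 33.3 × 0.6254 = 8.425 mg/L.
Minimum DO = C_s − D_c = 11.0 − 8.425 = 2.575 mg/L.
x_c = v t_c = 0.482 m/s × 1.204 d × 86400 s/d = 50120 m ≈ 50.1 km.

t_c ≈ 1.20 d; D_c ≈ 8.42 mg/L; min DO ≈ 2.58 mg/L; x_c ≈ 50.1 km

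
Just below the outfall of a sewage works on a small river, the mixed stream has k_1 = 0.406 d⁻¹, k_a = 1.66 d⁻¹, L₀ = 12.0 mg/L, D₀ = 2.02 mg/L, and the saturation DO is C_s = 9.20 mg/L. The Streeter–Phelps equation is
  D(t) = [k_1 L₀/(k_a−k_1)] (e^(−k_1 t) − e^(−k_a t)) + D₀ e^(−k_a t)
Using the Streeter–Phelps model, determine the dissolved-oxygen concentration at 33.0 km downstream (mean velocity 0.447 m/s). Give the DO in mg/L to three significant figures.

DO ≈ 6.91 mg/L

Travel time t = x/v = 33.0 km / (0.447 m/s) = 33000 m / 0.447 m/s = 73830 s = 0.8545 d.
k_1 L₀/(k_a−k_1) = 0.406×12.0/(1.66−0.406) = 4.872/1.254 = 3.885 mg/L.
e^(−k_1 t) = e^(−0.406×0.8545) = 0.7069; e^(−k_a t) = e^(−1.66×0.8545) = 0.2421.
D = 3.885 × (0.7069 − 0.2421) + 2.02 × 0.2421 = 1.806 + 0.4890 = 2.295 mg/L.
DO = C_s − D = 9.20 − 2.295 = 6.905 mg/L.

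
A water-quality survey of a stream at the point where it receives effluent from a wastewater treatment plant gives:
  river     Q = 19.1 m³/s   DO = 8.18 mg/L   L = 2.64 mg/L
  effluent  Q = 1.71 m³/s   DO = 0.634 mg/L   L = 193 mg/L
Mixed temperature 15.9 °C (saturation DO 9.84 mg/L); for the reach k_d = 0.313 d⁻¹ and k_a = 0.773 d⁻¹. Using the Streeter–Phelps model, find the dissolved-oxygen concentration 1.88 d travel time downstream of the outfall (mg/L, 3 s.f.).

Mixed DO = (19.1×8.18 + 1.71×0.634)/(19.1+1.71) = 157.3/20.81 = 7.560 mg/L.
Mixed L₀ = (19.1×2.64 + 1.71×193)/(20.81) = 380.5/20.81 = 18.28 mg/L.
Initial deficit D₀ = C_s − DO₀ = 9.84 − 7.560 = 2.280 mg/L.
D(1.88) = [0.313×18.28/(0.773−0.313)](e^(−0.313×1.88) − e^(−0.773×1.88)) + 2.280 e^(−0.773×1.88)
= 12.44 × (0.5552 − 0.2338) + 2.280 × 0.2338 = 4.531 mg/L.
DO = 9.84 − 4.531 = 5.309 mg/L.

DO ≈ 5.31 mg/L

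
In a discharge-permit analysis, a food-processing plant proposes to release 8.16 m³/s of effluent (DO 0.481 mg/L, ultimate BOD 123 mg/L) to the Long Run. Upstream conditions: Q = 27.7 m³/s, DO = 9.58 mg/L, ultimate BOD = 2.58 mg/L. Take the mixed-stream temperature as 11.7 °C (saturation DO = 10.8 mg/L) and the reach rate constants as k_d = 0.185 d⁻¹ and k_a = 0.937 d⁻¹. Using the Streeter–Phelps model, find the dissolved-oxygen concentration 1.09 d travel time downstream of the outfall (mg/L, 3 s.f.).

Mixed DO = (27.7×9.58 + 8.16×0.481)/(27.7+8.16) = 269.3/35.86 = 7.510 mg/L.
Mixed L₀ = (27.7×2.58 + 8.16×123)/(35.86) = 1075/35.86 = 29.98 mg/L.
Initial deficit D₀ = C_s − DO₀ = 10.8 − 7.510 = 3.290 mg/L.
D(1.09) = [0.185×29.98/(0.937−0.185)](e^(−0.185×1.09) − e^(−0.937×1.09)) + 3.290 e^(−0.937×1.09)
= 7.376 × (0.8174 − 0.3601) + 3.290 × 0.3601 = 4.558 mg/L.
DO = 10.8 − 4.558 = 6.242 mg/L.

DO ≈ 6.24 mg/L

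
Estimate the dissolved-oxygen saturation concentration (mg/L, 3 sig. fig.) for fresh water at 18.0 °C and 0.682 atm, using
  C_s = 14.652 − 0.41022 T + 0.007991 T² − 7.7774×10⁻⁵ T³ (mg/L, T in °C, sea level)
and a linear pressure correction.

C_s ≈ 6.41 mg/L

At sea level: C_s = 14.652 − 0.41022×18.0 + 0.007991×18.0² − 7.7774×10⁻⁵×18.0³ = 9.404 mg/L.
Pressure correction: C_s' = 9.404 × 0.682 = 6.413 mg/L.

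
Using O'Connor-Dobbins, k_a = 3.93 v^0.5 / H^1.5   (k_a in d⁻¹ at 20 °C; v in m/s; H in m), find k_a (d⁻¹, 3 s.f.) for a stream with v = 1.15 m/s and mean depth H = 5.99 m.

k_a = 3.93 × 1.15^0.5 / 5.99^1.5 = 3.93 × 1.072 / 14.66 = 0.2875 d⁻¹.

k_a ≈ 0.287 d⁻¹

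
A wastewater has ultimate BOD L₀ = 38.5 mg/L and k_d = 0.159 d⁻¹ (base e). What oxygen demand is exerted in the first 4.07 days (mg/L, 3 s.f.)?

y_t = L₀(1 − e^(−k_d t)) = 38.5 × (1 − e^(−0.159×4.07))
= 38.5 × (1 − 0.5235) = 38.5 × 0.4765 = 18.34 mg/L.

y ≈ 18.3 mg/L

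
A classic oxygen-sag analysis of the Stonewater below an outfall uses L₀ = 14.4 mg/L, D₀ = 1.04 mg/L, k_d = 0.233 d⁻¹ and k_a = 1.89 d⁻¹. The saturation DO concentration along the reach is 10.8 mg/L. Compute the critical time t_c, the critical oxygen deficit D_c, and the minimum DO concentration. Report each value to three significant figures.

At the critical point dD/dt = 0, so k_d L₀ e^(−k_d t) = k_a D. Substituting D(t) from the Streeter–Phelps equation and solving for t gives
t_c = ln[(k_a/k_d)(1 − D₀(k_a−k_d)/(k_d L₀))] / (k_a−k_d).
Here k_a−k_d = 1.657 d⁻¹ and 1 − D₀(k_a−k_d)/(k_d L₀) = 1 − 1.04×1.657/(0.233×14.4) = 0.4864, so
t_c = ln(8.112 × 0.4864) / 1.657 = 1.373 / 1.657 = 0.8283 d.
D_c = (k_d/k_a) L₀ e^(−k_d t_c) = (0.233/1.89) × 14.4 × e^(−0.233×0.8283) = 0.1233 × 14.4 × 0.8245 = 1.464 mg/L.
Minimum DO = C_s − D_c = 10.8 − 1.464 = 9.336 mg/L.

t_c ≈ 0.828 d; D_c ≈ 1.46 mg/L; min DO ≈ 9.34 mg/L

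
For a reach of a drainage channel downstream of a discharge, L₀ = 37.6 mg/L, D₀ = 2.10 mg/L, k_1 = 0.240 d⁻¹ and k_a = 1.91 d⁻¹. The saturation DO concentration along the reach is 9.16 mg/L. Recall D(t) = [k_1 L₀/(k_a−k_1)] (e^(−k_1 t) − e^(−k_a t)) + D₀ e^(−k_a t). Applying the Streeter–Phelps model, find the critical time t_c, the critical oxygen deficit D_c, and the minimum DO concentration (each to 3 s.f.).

t_c ≈ 0.947 d; D_c ≈ 3.76 mg/L; min DO ≈ 5.40 mg/L

With k_a/k_1 = 7.958 and 1 − D₀(k_a−k_1)/(k_1 L₀) = 0.6114,
t_c = ln(7.958 × 0.6114) / (1.91 − 0.240) = ln(4.865) / 1.670 = 1.582/1.670 = 0.9474 d.
D_c = (k_1/k_a) L₀ e^(−k_1 t_c) = (0.240/1.91) × 37.6 × e^(−0.240×0.9474) = 0.1257 × 37.6 × 0.7966 = 3.764 mg/L.
Minimum DO = C_s − D_c = 9.16 − 3.764 = 5.396 mg/L.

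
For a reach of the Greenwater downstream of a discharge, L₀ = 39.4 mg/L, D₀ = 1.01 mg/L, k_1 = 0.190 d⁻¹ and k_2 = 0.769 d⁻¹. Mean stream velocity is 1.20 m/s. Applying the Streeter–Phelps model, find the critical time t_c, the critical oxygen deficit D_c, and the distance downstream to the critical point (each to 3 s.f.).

t_c ≈ 2.27 d; D_c ≈ 6.32 mg/L; x_c ≈ 236 km

t_c = [1/(k_2−k_1)] ln[(k_2/k_1)(1 − D₀(k_2−k_1)/(k_1 L₀))]
= [1/(0.769−0.190)] ln[(0.769/0.190)(1 − 1.01×0.5790/(0.190×39.4))]
= (1/0.5790) ln[4.047 × 0.9219] = 1.727 × ln(3.731) = 1.727 × 1.317 = 2.274 d.
L(t_c) = L₀ e^(−k_1 t_c) = 39.4 × 0.6492 = 25.58 mg/L, and at the critical point k_2 D_c = k_1 L, so D_c = (0.190/0.769) × 25.58 = 6.319 mg/L.
x_c = v t_c = 1.20 m/s × 2.274 d × 86400 s/d = 235800 m ≈ 236 km.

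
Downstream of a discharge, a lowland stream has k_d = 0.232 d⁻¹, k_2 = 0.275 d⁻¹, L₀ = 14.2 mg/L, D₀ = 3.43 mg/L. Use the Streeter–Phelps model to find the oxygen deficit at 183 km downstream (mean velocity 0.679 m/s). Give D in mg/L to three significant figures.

Travel time t = x/v = 183 km / (0.679 m/s) = 183000 m / 0.679 m/s = 269500 s = 3.119 d.
k_d L₀/(k_2−k_d) = 0.232×14.2/(0.275−0.232) = 3.294/0.04300 = 76.61 mg/L.
e^(−k_d t) = e^(−0.232×3.119) = 0.4850; e^(−k_2 t) = e^(−0.275×3.119) = 0.4241.
D = 76.61 × (0.4850 − 0.4241) + 3.43 × 0.4241 = 4.664 + 1.455 = 6.118 mg/L.

D ≈ 6.12 mg/L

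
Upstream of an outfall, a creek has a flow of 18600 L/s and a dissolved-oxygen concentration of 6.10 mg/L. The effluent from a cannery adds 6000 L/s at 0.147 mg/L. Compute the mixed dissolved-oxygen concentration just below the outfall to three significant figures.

Flow-weighted mixing: C = (Q_r C_r + Q_w C_w)/(Q_r + Q_w)
= (18600×6.10 + 6000×0.147)/(18600 + 6000) = 114300/24600 = 4.648 mg/L.

4.65 mg/L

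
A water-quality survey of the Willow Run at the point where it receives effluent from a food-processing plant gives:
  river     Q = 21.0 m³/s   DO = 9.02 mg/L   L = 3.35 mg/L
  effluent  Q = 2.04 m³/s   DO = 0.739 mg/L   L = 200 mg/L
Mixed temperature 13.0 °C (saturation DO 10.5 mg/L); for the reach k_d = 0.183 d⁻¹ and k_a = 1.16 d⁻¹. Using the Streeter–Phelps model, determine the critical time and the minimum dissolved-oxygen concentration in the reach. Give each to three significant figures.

Mixed DO = (21.0×9.02 + 2.04×0.739)/(21.0+2.04) = 190.9/23.04 = 8.287 mg/L.
Mixed L₀ = (21.0×3.35 + 2.04×200)/(23.04) = 478.4/23.04 = 20.76 mg/L.
Initial deficit D₀ = C_s − DO₀ = 10.5 − 8.287 = 2.213 mg/L.
t_c = (1/0.9770) ln[(1.16/0.183)(1 − 2.213×0.9770/(0.183×20.76))] = 1.024 × ln(2.731) = 1.028 d.
D_c = (0.183/1.16) × 20.76 × e^(−0.183×1.028) = 0.1578 × 20.76 × 0.8284 = 2.713 mg/L.
Minimum DO = 10.5 − 2.713 = 7.787 mg/L.

t_c ≈ 1.03 d; minimum DO ≈ 7.79 mg/L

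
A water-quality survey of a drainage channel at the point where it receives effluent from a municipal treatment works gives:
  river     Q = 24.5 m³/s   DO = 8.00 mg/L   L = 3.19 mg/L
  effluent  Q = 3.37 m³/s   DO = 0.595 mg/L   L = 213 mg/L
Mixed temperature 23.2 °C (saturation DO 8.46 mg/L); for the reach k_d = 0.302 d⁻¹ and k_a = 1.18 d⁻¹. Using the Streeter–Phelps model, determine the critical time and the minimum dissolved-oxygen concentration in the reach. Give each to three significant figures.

t_c ≈ 1.38 d; minimum DO ≈ 3.65 mg/L

Mixed DO = (24.5×8.00 + 3.37×0.595)/(24.5+3.37) = 198.0/27.87 = 7.105 mg/L.
Mixed L₀ = (24.5×3.19 + 3.37×213)/(27.87) = 796.0/27.87 = 28.56 mg/L.
Initial deficit D₀ = C_s − DO₀ = 8.46 − 7.105 = 1.355 mg/L.
t_c = (1/0.8780) ln[(1.18/0.302)(1 − 1.355×0.8780/(0.302×28.56))] = 1.139 × ln(3.368) = 1.383 d.
D_c = (0.302/1.18) × 28.56 × e^(−0.302×1.383) = 0.2559 × 28.56 × 0.6586 = 4.814 mg/L.
Minimum DO = 8.46 − 4.814 = 3.646 mg/L.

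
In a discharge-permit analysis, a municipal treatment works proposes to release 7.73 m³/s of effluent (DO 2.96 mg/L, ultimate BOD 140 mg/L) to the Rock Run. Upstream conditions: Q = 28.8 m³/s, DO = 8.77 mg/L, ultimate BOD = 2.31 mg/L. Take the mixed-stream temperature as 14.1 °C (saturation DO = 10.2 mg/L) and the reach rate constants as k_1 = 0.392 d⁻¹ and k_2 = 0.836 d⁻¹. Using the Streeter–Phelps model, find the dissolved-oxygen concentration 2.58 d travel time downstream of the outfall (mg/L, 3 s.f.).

Mixed DO = (28.8×8.77 + 7.73×2.96)/(28.8+7.73) = 275.5/36.53 = 7.541 mg/L.
Mixed L₀ = (28.8×2.31 + 7.73×140)/(36.53) = 1149/36.53 = 31.45 mg/L.
Initial deficit D₀ = C_s − DO₀ = 10.2 − 7.541 = 2.659 mg/L.
D(2.58) = [0.392×31.45/(0.836−0.392)](e^(−0.392×2.58) − e^(−0.836×2.58)) + 2.659 e^(−0.836×2.58)
= 27.76 × (0.3637 − 0.1157) + 2.659 × 0.1157 = 7.194 mg/L.
DO = 10.2 − 7.194 = 3.006 mg/L.

DO ≈ 3.01 mg/L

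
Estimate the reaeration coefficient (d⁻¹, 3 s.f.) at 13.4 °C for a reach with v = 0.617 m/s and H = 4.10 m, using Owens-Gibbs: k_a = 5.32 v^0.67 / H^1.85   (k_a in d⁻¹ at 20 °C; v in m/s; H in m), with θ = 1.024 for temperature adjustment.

k_a ≈ 0.242 d⁻¹

k_a(20) = 5.32 × 0.617^0.67 / 4.10^1.85 = 5.32 × 0.7236 / 13.60 = 0.2830 d⁻¹.
k_a(13.4) = 0.2830 × 1.024^(13.4−20) = 0.2830 × 0.8551 = 0.2420 d⁻¹.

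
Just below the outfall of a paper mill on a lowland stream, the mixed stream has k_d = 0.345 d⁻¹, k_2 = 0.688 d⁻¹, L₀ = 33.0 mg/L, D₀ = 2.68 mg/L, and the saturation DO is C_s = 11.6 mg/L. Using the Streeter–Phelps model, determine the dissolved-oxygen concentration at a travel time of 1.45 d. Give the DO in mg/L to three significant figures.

k_d L₀/(k_2−k_d) = 0.345×33.0/(0.688−0.345) = 11.38/0.3430 = 33.19 mg/L.
e^(−k_d t) = e^(−0.345×1.450) = 0.6064; e^(−k_2 t) = e^(−0.688×1.450) = 0.3688.
D = 33.19 × (0.6064 − 0.3688) + 2.68 × 0.3688 = 7.887 + 0.9883 = 8.875 mg/L.
DO = C_s − D = 11.6 − 8.875 = 2.725 mg/L.

DO ≈ 2.72 mg/L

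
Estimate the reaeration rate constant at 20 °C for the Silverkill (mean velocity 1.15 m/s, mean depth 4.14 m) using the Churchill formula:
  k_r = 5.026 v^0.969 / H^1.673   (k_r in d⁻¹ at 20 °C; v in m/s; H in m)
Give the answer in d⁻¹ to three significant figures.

k_r = 5.026 × 1.15^0.969 / 4.14^1.673 = 5.026 × 1.145 / 10.77 = 0.5343 d⁻¹.

k_r ≈ 0.534 d⁻¹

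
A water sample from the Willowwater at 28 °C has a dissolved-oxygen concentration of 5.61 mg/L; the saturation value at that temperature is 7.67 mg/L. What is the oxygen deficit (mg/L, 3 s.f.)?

D ≈ 2.06 mg/L

D = C_s − C = 7.67 − 5.61 = 2.06 mg/L.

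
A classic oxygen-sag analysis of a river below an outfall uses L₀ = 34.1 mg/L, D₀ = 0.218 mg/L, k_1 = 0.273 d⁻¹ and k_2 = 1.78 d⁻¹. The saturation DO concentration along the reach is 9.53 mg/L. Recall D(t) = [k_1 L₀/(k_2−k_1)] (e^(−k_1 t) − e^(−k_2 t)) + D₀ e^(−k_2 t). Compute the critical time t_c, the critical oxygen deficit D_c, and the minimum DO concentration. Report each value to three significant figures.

With k_2/k_1 = 6.520 and 1 − D₀(k_2−k_1)/(k_1 L₀) = 0.9647,
t_c = ln(6.520 × 0.9647) / (1.78 − 0.273) = ln(6.290) / 1.507 = 1.839/1.507 = 1.220 d.
L(t_c) = L₀ e^(−k_1 t_c) = 34.1 × 0.7167 = 24.44 mg/L, and at the critical point k_2 D_c = k_1 L, so D_c = (0.273/1.78) × 24.44 = 3.748 mg/L.
Minimum DO = C_s − D_c = 9.53 − 3.748 = 5.782 mg/L.

t_c ≈ 1.22 d; D_c ≈ 3.75 mg/L; min DO ≈ 5.78 mg/L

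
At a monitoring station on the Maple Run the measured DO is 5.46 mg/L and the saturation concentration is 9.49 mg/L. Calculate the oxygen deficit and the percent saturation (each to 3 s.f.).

D ≈ 4.03 mg/L; 57.5 % saturation

D = C_s − C = 9.49 − 5.46 = 4.03 mg/L.
% saturation = 5.46/9.49 × 100 = 57.5 %.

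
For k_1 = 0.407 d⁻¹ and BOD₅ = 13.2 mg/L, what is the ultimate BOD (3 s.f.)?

L₀ ≈ 15.2 mg/L

BOD₅ = L₀(1 − e^(−5k_1)) ⇒ L₀ = BOD₅ / (1 − e^(−5×0.407))
= 13.2 / (1 − 0.1307) = 13.2 / 0.8693 = 15.18 mg/L.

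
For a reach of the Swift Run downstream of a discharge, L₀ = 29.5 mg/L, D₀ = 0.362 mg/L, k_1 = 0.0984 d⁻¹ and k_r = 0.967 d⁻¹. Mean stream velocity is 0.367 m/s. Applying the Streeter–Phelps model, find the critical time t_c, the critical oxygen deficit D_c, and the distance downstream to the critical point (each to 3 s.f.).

t_c ≈ 2.50 d; D_c ≈ 2.35 mg/L; x_c ≈ 79.2 km

With k_r/k_1 = 9.827 and 1 − D₀(k_r−k_1)/(k_1 L₀) = 0.8917,
t_c = ln(9.827 × 0.8917) / (0.967 − 0.0984) = ln(8.763) / 0.8686 = 2.171/0.8686 = 2.499 d.
L(t_c) = L₀ e^(−k_1 t_c) = 29.5 × 0.7820 = 23.07 mg/L, and at the critical point k_r D_c = k_1 L, so D_c = (0.0984/0.967) × 23.07 = 2.347 mg/L.
x_c = v t_c = 0.367 m/s × 2.499 d × 86400 s/d = 79240 m ≈ 79.2 km.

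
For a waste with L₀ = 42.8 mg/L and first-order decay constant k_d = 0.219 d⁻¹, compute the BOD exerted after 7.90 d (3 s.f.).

y_t = L₀(1 − e^(−k_d t)) = 42.8 × (1 − e^(−0.219×7.90))
= 42.8 × (1 − 0.1773) = 42.8 × 0.8227 = 35.21 mg/L.

y ≈ 35.2 mg/L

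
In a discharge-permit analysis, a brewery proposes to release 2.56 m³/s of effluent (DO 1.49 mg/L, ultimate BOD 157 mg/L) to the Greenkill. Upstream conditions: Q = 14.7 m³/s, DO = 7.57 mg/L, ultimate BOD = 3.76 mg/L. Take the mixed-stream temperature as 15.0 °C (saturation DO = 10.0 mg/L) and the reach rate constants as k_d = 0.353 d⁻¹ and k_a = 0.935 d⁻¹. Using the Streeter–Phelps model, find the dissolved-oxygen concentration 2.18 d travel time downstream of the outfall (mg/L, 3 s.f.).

DO ≈ 4.22 mg/L

Mixed DO = (14.7×7.57 + 2.56×1.49)/(14.7+2.56) = 115.1/17.26 = 6.668 mg/L.
Mixed L₀ = (14.7×3.76 + 2.56×157)/(17.26) = 457.2/17.26 = 26.49 mg/L.
Initial deficit D₀ = C_s − DO₀ = 10.0 − 6.668 = 3.332 mg/L.
D(2.18) = [0.353×26.49/(0.935−0.353)](e^(−0.353×2.18) − e^(−0.935×2.18)) + 3.332 e^(−0.935×2.18)
= 16.07 × (0.4632 − 0.1302) + 3.332 × 0.1302 = 5.784 mg/L.
DO = 10.0 − 5.784 = 4.216 mg/L.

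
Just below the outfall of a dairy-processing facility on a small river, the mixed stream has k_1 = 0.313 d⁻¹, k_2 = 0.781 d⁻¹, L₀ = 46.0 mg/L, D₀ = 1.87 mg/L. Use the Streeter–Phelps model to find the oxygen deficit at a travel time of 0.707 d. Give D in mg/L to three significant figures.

D ≈ 8.02 mg/L

k_1 L₀/(k_2−k_1) = 0.313×46.0/(0.781−0.313) = 14.40/0.4680 = 30.76 mg/L.
e^(−k_1 t) = e^(−0.313×0.7070) = 0.8015; e^(−k_2 t) = e^(−0.781×0.7070) = 0.5757.
D = 30.76 × (0.8015 − 0.5757) + 1.87 × 0.5757 = 6.946 + 1.077 = 8.023 mg/L.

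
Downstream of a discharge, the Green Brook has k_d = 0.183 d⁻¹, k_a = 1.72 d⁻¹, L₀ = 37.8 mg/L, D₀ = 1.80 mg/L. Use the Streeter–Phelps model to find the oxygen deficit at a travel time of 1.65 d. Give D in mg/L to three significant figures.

k_d L₀/(k_a−k_d) = 0.183×37.8/(1.72−0.183) = 6.917/1.537 = 4.501 mg/L.
e^(−k_d t) = e^(−0.183×1.650) = 0.7394; e^(−k_a t) = e^(−1.72×1.650) = 0.05854.
D = 4.501 × (0.7394 − 0.05854) + 1.80 × 0.05854 = 3.064 + 0.1054 = 3.170 mg/L.

D ≈ 3.17 mg/L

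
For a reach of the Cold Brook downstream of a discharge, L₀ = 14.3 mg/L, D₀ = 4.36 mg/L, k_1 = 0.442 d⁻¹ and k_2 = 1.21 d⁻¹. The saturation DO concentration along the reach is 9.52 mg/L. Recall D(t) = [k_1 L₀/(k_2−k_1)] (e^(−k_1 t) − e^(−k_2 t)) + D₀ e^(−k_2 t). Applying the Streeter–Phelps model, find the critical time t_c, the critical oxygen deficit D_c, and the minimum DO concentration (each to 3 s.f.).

t_c ≈ 0.329 d; D_c ≈ 4.52 mg/L; min DO ≈ 5.00 mg/L

t_c = [1/(k_2−k_1)] ln[(k_2/k_1)(1 − D₀(k_2−k_1)/(k_1 L₀))]
= [1/(1.21−0.442)] ln[(1.21/0.442)(1 − 4.36×0.7680/(0.442×14.3))]
= (1/0.7680) ln[2.738 × 0.4702] = 1.302 × ln(1.287) = 1.302 × 0.2525 = 0.3288 d.
L(t_c) = L₀ e^(−k_1 t_c) = 14.3 × 0.8647 = 12.37 mg/L, and at the critical point k_2 D_c = k_1 L, so D_c = (0.442/1.21) × 12.37 = 4.517 mg/L.
Minimum DO = C_s − D_c = 9.52 − 4.517 = 5.003 mg/L.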